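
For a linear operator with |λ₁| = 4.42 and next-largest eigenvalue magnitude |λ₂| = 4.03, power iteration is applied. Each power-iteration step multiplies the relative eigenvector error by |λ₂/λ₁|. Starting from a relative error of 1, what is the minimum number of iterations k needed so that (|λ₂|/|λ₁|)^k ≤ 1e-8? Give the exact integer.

|λ₂/λ₁| = 4.03/4.42 = 0.91176
Need k ≥ ln(1e-8) / ln(0.91176) = -18.4207 / -0.0924 ≈ 199.416
Smallest integer k satisfying the bound: 200

200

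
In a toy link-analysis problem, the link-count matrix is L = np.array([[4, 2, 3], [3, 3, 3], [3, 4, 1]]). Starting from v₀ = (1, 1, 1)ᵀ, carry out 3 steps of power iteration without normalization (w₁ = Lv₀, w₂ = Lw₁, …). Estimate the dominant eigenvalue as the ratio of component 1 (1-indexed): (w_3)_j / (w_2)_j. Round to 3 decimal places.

λ ≈ 8.731

w1 = Lv₀ = (4·1 + 2·1 + 3·1; 3·1 + 3·1 + 3·1; 3·1 + 4·1 + 1·1) = (9, 9, 8)
w2 = Lw1 = (4·9 + 2·9 + 3·8; 3·9 + 3·9 + 3·8; 3·9 + 4·9 + 1·8) = (78, 78, 71)
w3 = Lw2 = (681, 681, 617)
Ratio at component: 681 / 78 = 8.731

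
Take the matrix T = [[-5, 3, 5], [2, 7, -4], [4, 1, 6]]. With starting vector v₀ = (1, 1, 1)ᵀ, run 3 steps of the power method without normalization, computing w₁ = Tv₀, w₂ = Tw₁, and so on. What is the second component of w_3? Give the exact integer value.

w1 = Tv₀ = ((-5)·1 + 3·1 + 5·1; 2·1 + 7·1 + (-4)·1; 4·1 + 1·1 + 6·1) = (3, 5, 11)
w2 = Tw1 = ((-5)·3 + 3·5 + 5·11; 2·3 + 7·5 + (-4)·11; 4·3 + 1·5 + 6·11) = (55, -3, 83)
w3 = Tw2 = (131, -243, 715)
The requested component of w3 is -243.

-243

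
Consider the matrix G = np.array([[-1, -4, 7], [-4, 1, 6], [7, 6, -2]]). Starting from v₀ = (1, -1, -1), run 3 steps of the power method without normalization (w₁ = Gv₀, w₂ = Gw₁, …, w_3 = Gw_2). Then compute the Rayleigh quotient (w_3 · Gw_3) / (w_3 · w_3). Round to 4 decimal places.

λ ≈ -11.9168

w1 = Gv₀ = ((-1)·1 + (-4)·(-1) + 7·(-1); (-4)·1 + 1·(-1) + 6·(-1); 7·1 + 6·(-1) + (-2)·(-1)) = (-4, -11, 3)
w2 = Gw1 = ((-1)·(-4) + (-4)·(-11) + 7·3; (-4)·(-4) + 1·(-11) + 6·3; 7·(-4) + 6·(-11) + (-2)·3) = (69, 23, -100)
w3 = Gw2 = (-861, -853, 821)
Gw3 = (10020, 7517, -12787)
w3·Gw3 = (-861)·10020 + (-853)·7517 + 821·(-12787) = -25537348; w3·w3 = (-861)·(-861) + (-853)·(-853) + 821·821 = 2142971
λ ≈ -25537348/2142971 = -11.9168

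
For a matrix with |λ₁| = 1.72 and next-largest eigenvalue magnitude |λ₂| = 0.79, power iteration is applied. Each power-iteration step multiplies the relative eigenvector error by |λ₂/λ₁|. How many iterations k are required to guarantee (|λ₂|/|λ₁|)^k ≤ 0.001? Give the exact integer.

|λ₂/λ₁| = 0.79/1.72 = 0.45930
Need k ≥ ln(0.001) / ln(0.45930) = -6.9078 / -0.7780 ≈ 8.878
Smallest integer k satisfying the bound: 9

9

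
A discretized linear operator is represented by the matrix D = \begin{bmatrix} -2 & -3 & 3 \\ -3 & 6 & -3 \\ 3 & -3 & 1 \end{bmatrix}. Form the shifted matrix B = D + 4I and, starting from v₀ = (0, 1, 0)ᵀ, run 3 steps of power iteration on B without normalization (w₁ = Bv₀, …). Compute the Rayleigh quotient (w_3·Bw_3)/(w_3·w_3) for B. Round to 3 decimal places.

B = D + 4I has rows (2, -3, 3); (-3, 10, -3); (3, -3, 5)
w1 = Bv₀ = (-3, 10, -3)
w2 = Bw1 = (-45, 118, -54)
w3 = Bw2 = (-606, 1477, -759)
Bw3 = (-7920, 18865, -10044)
w3·Bw3 = 40286521; w3·w3 = 3124846; μ ≈ 40286521/3124846 = 12.892

μ ≈ 12.892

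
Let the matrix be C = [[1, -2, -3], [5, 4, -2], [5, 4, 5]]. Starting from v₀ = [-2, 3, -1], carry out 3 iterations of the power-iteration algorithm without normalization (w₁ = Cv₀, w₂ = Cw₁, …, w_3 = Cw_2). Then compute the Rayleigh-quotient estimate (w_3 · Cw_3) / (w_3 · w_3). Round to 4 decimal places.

λ ≈ 3.4059

w1 = Cv₀ = (-5, 4, -3)
w2 = Cw1 = (-4, -3, -24)
w3 = Cw2 = (74, 16, -152)
Cw3 = (498, 738, -326)
w3·Cw3 = 74·498 + 16·738 + (-152)·(-326) = 98212; w3·w3 = 74·74 + 16·16 + (-152)·(-152) = 28836
λ ≈ 98212/28836 = 3.4059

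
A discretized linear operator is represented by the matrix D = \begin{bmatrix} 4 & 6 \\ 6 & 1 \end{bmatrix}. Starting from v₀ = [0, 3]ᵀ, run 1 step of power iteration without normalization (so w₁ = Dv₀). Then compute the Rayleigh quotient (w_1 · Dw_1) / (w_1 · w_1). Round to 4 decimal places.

λ ≈ 5.8649

w1 = Dv₀ = (4·0 + 6·3; 6·0 + 1·3) = (18, 3)
Dw1 = (90, 111)
w1·Dw1 = 18·90 + 3·111 = 1953; w1·w1 = 18·18 + 3·3 = 333
λ ≈ 1953/333 = 5.8649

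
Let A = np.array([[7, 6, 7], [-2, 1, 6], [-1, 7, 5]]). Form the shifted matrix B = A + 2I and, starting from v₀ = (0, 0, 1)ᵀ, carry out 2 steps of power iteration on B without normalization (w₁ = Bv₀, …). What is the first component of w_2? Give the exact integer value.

148

B = A + 2I has rows (9, 6, 7); (-2, 3, 6); (-1, 7, 7)
w1 = Bv₀ = (9·0 + 6·0 + 7·1; (-2)·0 + 3·0 + 6·1; (-1)·0 + 7·0 + 7·1) = (7, 6, 7)
w2 = Bw1 = (9·7 + 6·6 + 7·7; (-2)·7 + 3·6 + 6·7; (-1)·7 + 7·6 + 7·7) = (148, 46, 84)
Requested component of w2: 148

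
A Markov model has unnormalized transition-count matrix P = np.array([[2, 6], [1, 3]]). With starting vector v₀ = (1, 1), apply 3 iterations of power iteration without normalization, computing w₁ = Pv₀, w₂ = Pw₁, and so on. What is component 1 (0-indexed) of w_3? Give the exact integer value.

w1 = Pv₀ = (8, 4)
w2 = Pw1 = (40, 20)
w3 = Pw2 = (200, 100)
The requested component of w3 is 100.

100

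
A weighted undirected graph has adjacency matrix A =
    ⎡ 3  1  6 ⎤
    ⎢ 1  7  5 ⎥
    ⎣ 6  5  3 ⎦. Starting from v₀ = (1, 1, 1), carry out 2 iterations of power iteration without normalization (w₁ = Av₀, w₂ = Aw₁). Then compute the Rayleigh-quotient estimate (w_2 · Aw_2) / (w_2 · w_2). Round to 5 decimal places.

λ ≈ 12.56164

w1 = Av₀ = (3·1 + 1·1 + 6·1; 1·1 + 7·1 + 5·1; 6·1 + 5·1 + 3·1) = (10, 13, 14)
w2 = Aw1 = (3·10 + 1·13 + 6·14; 1·10 + 7·13 + 5·14; 6·10 + 5·13 + 3·14) = (127, 171, 167)
Aw2 = (1554, 2159, 2118)
w2·Aw2 = 127·1554 + 171·2159 + 167·2118 = 920253; w2·w2 = 127·127 + 171·171 + 167·167 = 73259
λ ≈ 920253/73259 = 12.56164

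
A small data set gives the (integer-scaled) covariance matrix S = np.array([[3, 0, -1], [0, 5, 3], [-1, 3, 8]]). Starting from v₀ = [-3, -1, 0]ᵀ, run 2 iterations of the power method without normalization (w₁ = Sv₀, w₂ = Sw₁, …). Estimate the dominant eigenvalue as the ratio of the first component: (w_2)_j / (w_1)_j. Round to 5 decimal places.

λ ≈ 3.00000

w1 = Sv₀ = (-9, -5, 0)
w2 = Sw1 = (-27, -25, -6)
Ratio at component: -27 / -9 = 3.00000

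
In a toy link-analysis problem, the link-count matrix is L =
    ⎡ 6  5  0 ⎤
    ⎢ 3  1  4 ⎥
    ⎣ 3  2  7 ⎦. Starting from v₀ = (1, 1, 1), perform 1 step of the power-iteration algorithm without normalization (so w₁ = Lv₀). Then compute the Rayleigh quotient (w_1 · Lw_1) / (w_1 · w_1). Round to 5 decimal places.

λ ≈ 10.55927

w1 = Lv₀ = (6·1 + 5·1 + 0·1; 3·1 + 1·1 + 4·1; 3·1 + 2·1 + 7·1) = (11, 8, 12)
Lw1 = (106, 89, 133)
w1·Lw1 = 11·106 + 8·89 + 12·133 = 3474; w1·w1 = 11·11 + 8·8 + 12·12 = 329
λ ≈ 3474/329 = 10.55927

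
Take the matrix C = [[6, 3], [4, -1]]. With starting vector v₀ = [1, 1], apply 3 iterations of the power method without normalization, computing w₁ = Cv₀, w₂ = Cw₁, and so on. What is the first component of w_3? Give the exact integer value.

w1 = Cv₀ = (9, 3)
w2 = Cw1 = (63, 33)
w3 = Cw2 = (477, 219)
The requested component of w3 is 477.

477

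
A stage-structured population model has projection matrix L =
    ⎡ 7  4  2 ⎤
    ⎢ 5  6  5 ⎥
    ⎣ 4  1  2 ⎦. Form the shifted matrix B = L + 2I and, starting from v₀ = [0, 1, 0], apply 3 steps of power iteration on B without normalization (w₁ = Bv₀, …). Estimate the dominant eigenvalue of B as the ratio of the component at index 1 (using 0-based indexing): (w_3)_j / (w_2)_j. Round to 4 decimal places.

B = L + 2I has rows (9, 4, 2); (5, 8, 5); (4, 1, 4)
w1 = Bv₀ = (4, 8, 1)
w2 = Bw1 = (70, 89, 28)
w3 = Bw2 = (1042, 1202, 481)
Ratio: 1202/89 = 13.5056

13.5056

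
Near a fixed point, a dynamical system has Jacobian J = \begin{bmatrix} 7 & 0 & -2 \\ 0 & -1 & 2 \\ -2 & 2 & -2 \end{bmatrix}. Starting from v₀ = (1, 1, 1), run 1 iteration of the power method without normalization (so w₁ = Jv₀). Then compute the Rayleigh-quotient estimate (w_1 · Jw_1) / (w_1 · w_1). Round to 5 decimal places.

6.60000

w1 = Jv₀ = (7·1 + 0·1 + (-2)·1; 0·1 + (-1)·1 + 2·1; (-2)·1 + 2·1 + (-2)·1) = (5, 1, -2)
Jw1 = (39, -5, -4)
w1·Jw1 = 5·39 + 1·(-5) + (-2)·(-4) = 198; w1·w1 = 5·5 + 1·1 + (-2)·(-2) = 30
λ ≈ 198/30 = 6.60000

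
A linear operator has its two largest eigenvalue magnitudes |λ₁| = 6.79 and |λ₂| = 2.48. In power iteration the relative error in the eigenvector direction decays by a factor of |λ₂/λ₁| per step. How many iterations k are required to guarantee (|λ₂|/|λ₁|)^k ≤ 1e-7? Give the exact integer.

17

|λ₂/λ₁| = 2.48/6.79 = 0.36524
Need k ≥ ln(1e-7) / ln(0.36524) = -16.1181 / -1.0072 ≈ 16.003
Smallest integer k satisfying the bound: 17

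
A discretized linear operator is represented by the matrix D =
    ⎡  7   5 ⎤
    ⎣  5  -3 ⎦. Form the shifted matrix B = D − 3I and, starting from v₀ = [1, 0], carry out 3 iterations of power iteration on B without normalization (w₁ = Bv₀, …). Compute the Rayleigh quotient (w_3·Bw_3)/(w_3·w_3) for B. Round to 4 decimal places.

B = D − 3I has rows (4, 5); (5, -6)
w1 = Bv₀ = (4·1 + 5·0; 5·1 + (-6)·0) = (4, 5)
w2 = Bw1 = (4·4 + 5·5; 5·4 + (-6)·5) = (41, -10)
w3 = Bw2 = (114, 265)
Bw3 = (1781, -1020)
w3·Bw3 = -67266; w3·w3 = 83221; μ ≈ -67266/83221 = -0.8083

-0.8083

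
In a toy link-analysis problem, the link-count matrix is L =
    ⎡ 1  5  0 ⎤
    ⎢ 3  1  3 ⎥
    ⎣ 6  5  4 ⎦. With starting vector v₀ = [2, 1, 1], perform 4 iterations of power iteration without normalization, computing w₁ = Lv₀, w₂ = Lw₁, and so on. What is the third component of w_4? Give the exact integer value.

13191

w1 = Lv₀ = (1·2 + 5·1 + 0·1; 3·2 + 1·1 + 3·1; 6·2 + 5·1 + 4·1) = (7, 10, 21)
w2 = Lw1 = (1·7 + 5·10 + 0·21; 3·7 + 1·10 + 3·21; 6·7 + 5·10 + 4·21) = (57, 94, 176)
w3 = Lw2 = (527, 793, 1516)
w4 = Lw3 = (4492, 6922, 13191)
The requested component of w4 is 13191.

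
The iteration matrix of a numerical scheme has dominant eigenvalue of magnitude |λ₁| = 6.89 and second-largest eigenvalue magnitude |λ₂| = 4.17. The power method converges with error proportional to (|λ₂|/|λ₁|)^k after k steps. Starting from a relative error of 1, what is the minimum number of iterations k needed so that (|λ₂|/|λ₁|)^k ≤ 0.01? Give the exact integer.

10

|λ₂/λ₁| = 4.17/6.89 = 0.60522
Need k ≥ ln(0.01) / ln(0.60522) = -4.6052 / -0.5022 ≈ 9.171
Smallest integer k satisfying the bound: 10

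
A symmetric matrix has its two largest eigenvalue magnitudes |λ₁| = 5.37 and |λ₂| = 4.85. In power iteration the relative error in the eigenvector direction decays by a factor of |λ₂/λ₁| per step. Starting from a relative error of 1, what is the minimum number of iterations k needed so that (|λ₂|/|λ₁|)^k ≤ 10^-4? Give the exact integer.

91

|λ₂/λ₁| = 4.85/5.37 = 0.90317
Need k ≥ ln(10^-4) / ln(0.90317) = -9.2103 / -0.1018 ≈ 90.431
Smallest integer k satisfying the bound: 91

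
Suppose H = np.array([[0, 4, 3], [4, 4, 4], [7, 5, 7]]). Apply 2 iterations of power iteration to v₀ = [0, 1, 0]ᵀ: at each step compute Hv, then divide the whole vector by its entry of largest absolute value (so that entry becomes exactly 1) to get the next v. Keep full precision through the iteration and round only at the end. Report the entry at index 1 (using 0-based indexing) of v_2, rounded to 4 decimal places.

Hv0 = (4.00000, 4.00000, 5.00000); divide by 5.00000 → v1 = (0.80000, 0.80000, 1.00000)
Hv1 = (6.20000, 10.40000, 16.60000); divide by 16.60000 → v2 = (0.37349, 0.62651, 1.00000)
Requested entry of v2: 52/83 = 0.6265

0.6265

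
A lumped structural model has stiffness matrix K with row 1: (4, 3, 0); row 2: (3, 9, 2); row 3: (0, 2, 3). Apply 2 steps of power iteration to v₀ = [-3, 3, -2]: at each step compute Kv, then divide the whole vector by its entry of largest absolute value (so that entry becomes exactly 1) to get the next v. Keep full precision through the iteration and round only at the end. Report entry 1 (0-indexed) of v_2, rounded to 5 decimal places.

1.00000

Kv0 = (-3.000000, 14.000000, 0.000000); divide by 14.000000 → v1 = (-0.214286, 1.000000, 0.000000)
Kv1 = (2.142857, 8.357143, 2.000000); divide by 8.357143 → v2 = (0.256410, 1.000000, 0.239316)
Requested entry of v2: 117/117 = 1.00000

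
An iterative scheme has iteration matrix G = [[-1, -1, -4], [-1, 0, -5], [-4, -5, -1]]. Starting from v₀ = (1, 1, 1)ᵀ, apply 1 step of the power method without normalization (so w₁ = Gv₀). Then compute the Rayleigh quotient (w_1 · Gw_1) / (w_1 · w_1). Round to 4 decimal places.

-7.4884

w1 = Gv₀ = ((-1)·1 + (-1)·1 + (-4)·1; (-1)·1 + 0·1 + (-5)·1; (-4)·1 + (-5)·1 + (-1)·1) = (-6, -6, -10)
Gw1 = (52, 56, 64)
w1·Gw1 = (-6)·52 + (-6)·56 + (-10)·64 = -1288; w1·w1 = (-6)·(-6) + (-6)·(-6) + (-10)·(-10) = 172
λ ≈ -1288/172 = -7.4884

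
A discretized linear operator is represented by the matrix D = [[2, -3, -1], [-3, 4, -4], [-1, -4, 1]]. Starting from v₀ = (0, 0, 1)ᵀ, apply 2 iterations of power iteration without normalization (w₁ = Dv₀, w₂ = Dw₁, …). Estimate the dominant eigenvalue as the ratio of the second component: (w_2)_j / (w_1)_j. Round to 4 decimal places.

4.2500

w1 = Dv₀ = (2·0 + (-3)·0 + (-1)·1; (-3)·0 + 4·0 + (-4)·1; (-1)·0 + (-4)·0 + 1·1) = (-1, -4, 1)
w2 = Dw1 = (2·(-1) + (-3)·(-4) + (-1)·1; (-3)·(-1) + 4·(-4) + (-4)·1; (-1)·(-1) + (-4)·(-4) + 1·1) = (9, -17, 18)
Ratio at component: -17 / -4 = 4.2500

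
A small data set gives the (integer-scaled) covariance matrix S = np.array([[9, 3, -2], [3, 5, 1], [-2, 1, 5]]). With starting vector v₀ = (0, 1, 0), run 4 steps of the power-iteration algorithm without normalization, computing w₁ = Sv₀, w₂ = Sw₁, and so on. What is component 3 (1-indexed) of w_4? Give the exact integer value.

-740

w1 = Sv₀ = (3, 5, 1)
w2 = Sw1 = (40, 35, 4)
w3 = Sw2 = (457, 299, -25)
w4 = Sw3 = (5060, 2841, -740)
The requested component of w4 is -740.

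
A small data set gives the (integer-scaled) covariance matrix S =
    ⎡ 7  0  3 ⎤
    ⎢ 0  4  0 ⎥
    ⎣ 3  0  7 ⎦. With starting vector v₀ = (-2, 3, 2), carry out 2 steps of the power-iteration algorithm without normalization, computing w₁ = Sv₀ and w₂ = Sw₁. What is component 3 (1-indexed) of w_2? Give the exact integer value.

32

w1 = Sv₀ = (7·(-2) + 0·3 + 3·2; 0·(-2) + 4·3 + 0·2; 3·(-2) + 0·3 + 7·2) = (-8, 12, 8)
w2 = Sw1 = (7·(-8) + 0·12 + 3·8; 0·(-8) + 4·12 + 0·8; 3·(-8) + 0·12 + 7·8) = (-32, 48, 32)
The requested component of w2 is 32.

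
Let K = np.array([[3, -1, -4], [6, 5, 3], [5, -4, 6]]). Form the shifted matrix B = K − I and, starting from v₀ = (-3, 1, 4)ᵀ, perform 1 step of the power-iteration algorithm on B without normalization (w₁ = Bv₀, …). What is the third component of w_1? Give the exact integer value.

B = K − I has rows (2, -1, -4); (6, 4, 3); (5, -4, 5)
w1 = Bv₀ = (-23, -2, 1)
Requested component of w1: 1

1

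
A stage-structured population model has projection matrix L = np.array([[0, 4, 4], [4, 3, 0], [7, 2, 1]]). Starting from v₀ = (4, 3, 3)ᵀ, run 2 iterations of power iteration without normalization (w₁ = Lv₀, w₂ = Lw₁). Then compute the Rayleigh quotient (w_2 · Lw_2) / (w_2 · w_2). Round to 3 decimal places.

w1 = Lv₀ = (0·4 + 4·3 + 4·3; 4·4 + 3·3 + 0·3; 7·4 + 2·3 + 1·3) = (24, 25, 37)
w2 = Lw1 = (0·24 + 4·25 + 4·37; 4·24 + 3·25 + 0·37; 7·24 + 2·25 + 1·37) = (248, 171, 255)
Lw2 = (1704, 1505, 2333)
w2·Lw2 = 248·1704 + 171·1505 + 255·2333 = 1274862; w2·w2 = 248·248 + 171·171 + 255·255 = 155770
λ ≈ 1274862/155770 = 8.184

λ ≈ 8.184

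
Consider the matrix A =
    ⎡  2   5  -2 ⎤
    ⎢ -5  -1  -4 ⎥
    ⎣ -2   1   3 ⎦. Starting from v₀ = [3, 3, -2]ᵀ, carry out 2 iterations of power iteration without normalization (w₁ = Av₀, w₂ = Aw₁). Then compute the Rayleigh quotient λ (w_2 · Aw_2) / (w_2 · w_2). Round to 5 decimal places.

w1 = Av₀ = (2·3 + 5·3 + (-2)·(-2); (-5)·3 + (-1)·3 + (-4)·(-2); (-2)·3 + 1·3 + 3·(-2)) = (25, -10, -9)
w2 = Aw1 = (2·25 + 5·(-10) + (-2)·(-9); (-5)·25 + (-1)·(-10) + (-4)·(-9); (-2)·25 + 1·(-10) + 3·(-9)) = (18, -79, -87)
Aw2 = (-185, 337, -376)
w2·Aw2 = 18·(-185) + (-79)·337 + (-87)·(-376) = 2759; w2·w2 = 18·18 + (-79)·(-79) + (-87)·(-87) = 14134
λ ≈ 2759/14134 = 0.19520

λ ≈ 0.19520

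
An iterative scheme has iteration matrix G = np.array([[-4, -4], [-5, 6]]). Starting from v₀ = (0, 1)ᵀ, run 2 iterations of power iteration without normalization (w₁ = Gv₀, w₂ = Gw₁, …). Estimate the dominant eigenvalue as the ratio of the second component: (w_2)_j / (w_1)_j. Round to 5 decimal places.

λ ≈ 9.33333

w1 = Gv₀ = ((-4)·0 + (-4)·1; (-5)·0 + 6·1) = (-4, 6)
w2 = Gw1 = ((-4)·(-4) + (-4)·6; (-5)·(-4) + 6·6) = (-8, 56)
Ratio at component: 56 / 6 = 9.33333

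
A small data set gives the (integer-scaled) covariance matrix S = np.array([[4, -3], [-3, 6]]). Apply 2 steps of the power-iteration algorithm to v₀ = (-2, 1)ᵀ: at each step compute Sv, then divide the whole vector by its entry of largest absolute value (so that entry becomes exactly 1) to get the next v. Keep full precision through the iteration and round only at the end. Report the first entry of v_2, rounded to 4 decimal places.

-0.7619

Sv0 = (-11.00000, 12.00000); divide by 12.00000 → v1 = (-0.91667, 1.00000)
Sv1 = (-6.66667, 8.75000); divide by 8.75000 → v2 = (-0.76190, 1.00000)
Requested entry of v2: -80/105 = -0.7619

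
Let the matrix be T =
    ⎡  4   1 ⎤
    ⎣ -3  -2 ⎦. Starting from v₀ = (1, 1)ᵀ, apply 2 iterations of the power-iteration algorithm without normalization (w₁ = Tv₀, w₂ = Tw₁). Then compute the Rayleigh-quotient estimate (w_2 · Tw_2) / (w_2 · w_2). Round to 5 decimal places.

w1 = Tv₀ = (5, -5)
w2 = Tw1 = (15, -5)
Tw2 = (55, -35)
w2·Tw2 = 15·55 + (-5)·(-35) = 1000; w2·w2 = 15·15 + (-5)·(-5) = 250
λ ≈ 1000/250 = 4.00000

λ ≈ 4.00000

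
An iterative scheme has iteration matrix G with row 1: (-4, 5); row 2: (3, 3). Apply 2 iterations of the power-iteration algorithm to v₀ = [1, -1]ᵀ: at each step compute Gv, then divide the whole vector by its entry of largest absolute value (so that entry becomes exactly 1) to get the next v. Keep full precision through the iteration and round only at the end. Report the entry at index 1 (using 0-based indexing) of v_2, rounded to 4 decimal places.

Gv0 = (-9.00000, 0.00000); divide by -9.00000 → v1 = (1.00000, 0.00000)
Gv1 = (-4.00000, 3.00000); divide by -4.00000 → v2 = (1.00000, -0.75000)
Requested entry of v2: -27/36 = -0.7500

-0.7500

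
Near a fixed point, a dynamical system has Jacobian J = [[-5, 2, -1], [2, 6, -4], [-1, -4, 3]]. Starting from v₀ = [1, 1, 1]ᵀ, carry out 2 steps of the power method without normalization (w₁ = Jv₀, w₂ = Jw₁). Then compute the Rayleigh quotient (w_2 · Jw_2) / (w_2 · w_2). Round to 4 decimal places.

w1 = Jv₀ = ((-5)·1 + 2·1 + (-1)·1; 2·1 + 6·1 + (-4)·1; (-1)·1 + (-4)·1 + 3·1) = (-4, 4, -2)
w2 = Jw1 = ((-5)·(-4) + 2·4 + (-1)·(-2); 2·(-4) + 6·4 + (-4)·(-2); (-1)·(-4) + (-4)·4 + 3·(-2)) = (30, 24, -18)
Jw2 = (-84, 276, -180)
w2·Jw2 = 30·(-84) + 24·276 + (-18)·(-180) = 7344; w2·w2 = 30·30 + 24·24 + (-18)·(-18) = 1800
λ ≈ 7344/1800 = 4.0800

4.0800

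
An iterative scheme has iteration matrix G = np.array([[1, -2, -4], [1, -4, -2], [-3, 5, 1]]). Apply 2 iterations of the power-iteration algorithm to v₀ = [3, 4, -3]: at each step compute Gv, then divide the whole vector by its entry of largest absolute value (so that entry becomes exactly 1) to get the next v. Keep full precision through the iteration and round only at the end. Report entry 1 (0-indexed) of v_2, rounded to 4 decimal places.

Gv0 = (7.00000, -7.00000, 8.00000); divide by 8.00000 → v1 = (0.87500, -0.87500, 1.00000)
Gv1 = (-1.37500, 2.37500, -6.00000); divide by -6.00000 → v2 = (0.22917, -0.39583, 1.00000)
Requested entry of v2: 19/-48 = -0.3958

-0.3958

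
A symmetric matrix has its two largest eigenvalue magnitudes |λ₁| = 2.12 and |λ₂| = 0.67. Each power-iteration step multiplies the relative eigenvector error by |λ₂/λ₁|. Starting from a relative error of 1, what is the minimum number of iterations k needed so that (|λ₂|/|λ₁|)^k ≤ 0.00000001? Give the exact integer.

16

|λ₂/λ₁| = 0.67/2.12 = 0.31604
Need k ≥ ln(0.00000001) / ln(0.31604) = -18.4207 / -1.1519 ≈ 15.992
Smallest integer k satisfying the bound: 16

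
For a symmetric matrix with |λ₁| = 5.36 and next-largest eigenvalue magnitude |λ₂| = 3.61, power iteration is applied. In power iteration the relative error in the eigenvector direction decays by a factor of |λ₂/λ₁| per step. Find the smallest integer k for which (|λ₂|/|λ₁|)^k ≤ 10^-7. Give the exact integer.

|λ₂/λ₁| = 3.61/5.36 = 0.67351
Need k ≥ ln(10^-7) / ln(0.67351) = -16.1181 / -0.3953 ≈ 40.779
Smallest integer k satisfying the bound: 41

41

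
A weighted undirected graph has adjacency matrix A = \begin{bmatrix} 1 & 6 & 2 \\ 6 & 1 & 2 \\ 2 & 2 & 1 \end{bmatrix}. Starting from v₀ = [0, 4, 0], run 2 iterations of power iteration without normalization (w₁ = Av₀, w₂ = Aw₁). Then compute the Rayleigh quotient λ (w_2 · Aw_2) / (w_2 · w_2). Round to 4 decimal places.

6.2531

w1 = Av₀ = (1·0 + 6·4 + 2·0; 6·0 + 1·4 + 2·0; 2·0 + 2·4 + 1·0) = (24, 4, 8)
w2 = Aw1 = (1·24 + 6·4 + 2·8; 6·24 + 1·4 + 2·8; 2·24 + 2·4 + 1·8) = (64, 164, 64)
Aw2 = (1176, 676, 520)
w2·Aw2 = 64·1176 + 164·676 + 64·520 = 219408; w2·w2 = 64·64 + 164·164 + 64·64 = 35088
λ ≈ 219408/35088 = 6.2531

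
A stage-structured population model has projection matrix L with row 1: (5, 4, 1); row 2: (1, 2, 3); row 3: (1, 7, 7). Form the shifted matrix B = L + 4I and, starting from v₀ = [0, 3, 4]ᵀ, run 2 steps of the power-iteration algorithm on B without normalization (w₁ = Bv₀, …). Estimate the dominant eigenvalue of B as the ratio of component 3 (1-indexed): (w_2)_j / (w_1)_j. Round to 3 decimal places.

14.477

B = L + 4I has rows (9, 4, 1); (1, 6, 3); (1, 7, 11)
w1 = Bv₀ = (9·0 + 4·3 + 1·4; 1·0 + 6·3 + 3·4; 1·0 + 7·3 + 11·4) = (16, 30, 65)
w2 = Bw1 = (9·16 + 4·30 + 1·65; 1·16 + 6·30 + 3·65; 1·16 + 7·30 + 11·65) = (329, 391, 941)
Ratio: 941/65 = 14.477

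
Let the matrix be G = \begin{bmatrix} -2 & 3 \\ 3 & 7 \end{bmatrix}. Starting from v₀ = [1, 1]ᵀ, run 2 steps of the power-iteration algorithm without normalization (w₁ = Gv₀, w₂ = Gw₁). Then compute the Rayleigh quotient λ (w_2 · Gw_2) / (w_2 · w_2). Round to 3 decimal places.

λ ≈ 7.852

w1 = Gv₀ = ((-2)·1 + 3·1; 3·1 + 7·1) = (1, 10)
w2 = Gw1 = ((-2)·1 + 3·10; 3·1 + 7·10) = (28, 73)
Gw2 = (163, 595)
w2·Gw2 = 28·163 + 73·595 = 47999; w2·w2 = 28·28 + 73·73 = 6113
λ ≈ 47999/6113 = 7.852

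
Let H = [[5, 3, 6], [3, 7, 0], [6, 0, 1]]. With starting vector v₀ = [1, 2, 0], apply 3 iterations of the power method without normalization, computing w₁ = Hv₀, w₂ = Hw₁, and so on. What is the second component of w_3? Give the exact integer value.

1490

w1 = Hv₀ = (5·1 + 3·2 + 6·0; 3·1 + 7·2 + 0·0; 6·1 + 0·2 + 1·0) = (11, 17, 6)
w2 = Hw1 = (5·11 + 3·17 + 6·6; 3·11 + 7·17 + 0·6; 6·11 + 0·17 + 1·6) = (142, 152, 72)
w3 = Hw2 = (1598, 1490, 924)
The requested component of w3 is 1490.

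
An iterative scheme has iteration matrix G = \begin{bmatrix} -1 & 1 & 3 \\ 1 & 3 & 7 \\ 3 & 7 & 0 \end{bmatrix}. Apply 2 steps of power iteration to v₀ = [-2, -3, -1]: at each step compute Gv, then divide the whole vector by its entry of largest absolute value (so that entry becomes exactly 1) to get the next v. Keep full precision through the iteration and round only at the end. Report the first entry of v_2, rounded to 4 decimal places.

0.3846

Gv0 = (-4.00000, -18.00000, -27.00000); divide by -27.00000 → v1 = (0.14815, 0.66667, 1.00000)
Gv1 = (3.51852, 9.14815, 5.11111); divide by 9.14815 → v2 = (0.38462, 1.00000, 0.55870)
Requested entry of v2: -95/-247 = 0.3846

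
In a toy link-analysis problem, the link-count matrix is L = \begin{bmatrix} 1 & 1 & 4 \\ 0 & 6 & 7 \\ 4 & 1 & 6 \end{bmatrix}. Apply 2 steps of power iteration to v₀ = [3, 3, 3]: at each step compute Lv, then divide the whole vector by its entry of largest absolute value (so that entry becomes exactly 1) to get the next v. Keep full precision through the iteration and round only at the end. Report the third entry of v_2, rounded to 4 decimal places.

Lv0 = (18.00000, 39.00000, 33.00000); divide by 39.00000 → v1 = (0.46154, 1.00000, 0.84615)
Lv1 = (4.84615, 11.92308, 7.92308); divide by 11.92308 → v2 = (0.40645, 1.00000, 0.66452)
Requested entry of v2: 309/465 = 0.6645

0.6645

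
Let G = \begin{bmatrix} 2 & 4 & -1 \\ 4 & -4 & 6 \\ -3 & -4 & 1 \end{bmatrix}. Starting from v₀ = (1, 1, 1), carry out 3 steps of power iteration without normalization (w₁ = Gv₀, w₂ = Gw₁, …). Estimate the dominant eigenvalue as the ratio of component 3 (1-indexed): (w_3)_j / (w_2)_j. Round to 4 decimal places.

λ ≈ 0.1111

w1 = Gv₀ = (2·1 + 4·1 + (-1)·1; 4·1 + (-4)·1 + 6·1; (-3)·1 + (-4)·1 + 1·1) = (5, 6, -6)
w2 = Gw1 = (2·5 + 4·6 + (-1)·(-6); 4·5 + (-4)·6 + 6·(-6); (-3)·5 + (-4)·6 + 1·(-6)) = (40, -40, -45)
w3 = Gw2 = (-35, 50, -5)
Ratio at component: -5 / -45 = 0.1111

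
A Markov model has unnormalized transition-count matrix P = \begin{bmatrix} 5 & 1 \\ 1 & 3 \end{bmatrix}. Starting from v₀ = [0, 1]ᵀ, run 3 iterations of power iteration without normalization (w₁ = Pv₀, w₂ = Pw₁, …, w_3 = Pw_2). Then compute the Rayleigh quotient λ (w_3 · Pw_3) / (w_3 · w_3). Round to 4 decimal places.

w1 = Pv₀ = (5·0 + 1·1; 1·0 + 3·1) = (1, 3)
w2 = Pw1 = (5·1 + 1·3; 1·1 + 3·3) = (8, 10)
w3 = Pw2 = (50, 38)
Pw3 = (288, 164)
w3·Pw3 = 50·288 + 38·164 = 20632; w3·w3 = 50·50 + 38·38 = 3944
λ ≈ 20632/3944 = 5.2312

5.2312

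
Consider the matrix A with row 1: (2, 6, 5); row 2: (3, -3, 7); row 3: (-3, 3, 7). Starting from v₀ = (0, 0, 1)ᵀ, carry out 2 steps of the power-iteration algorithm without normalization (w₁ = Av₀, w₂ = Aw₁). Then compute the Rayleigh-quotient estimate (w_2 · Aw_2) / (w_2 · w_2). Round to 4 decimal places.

w1 = Av₀ = (5, 7, 7)
w2 = Aw1 = (87, 43, 55)
Aw2 = (707, 517, 253)
w2·Aw2 = 87·707 + 43·517 + 55·253 = 97655; w2·w2 = 87·87 + 43·43 + 55·55 = 12443
λ ≈ 97655/12443 = 7.8482

λ ≈ 7.8482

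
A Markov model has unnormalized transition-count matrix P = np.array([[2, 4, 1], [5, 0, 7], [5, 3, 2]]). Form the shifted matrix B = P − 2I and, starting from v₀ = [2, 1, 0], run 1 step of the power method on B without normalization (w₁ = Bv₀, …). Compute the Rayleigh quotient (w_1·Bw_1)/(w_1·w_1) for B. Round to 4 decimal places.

B = P − 2I has rows (0, 4, 1); (5, -2, 7); (5, 3, 0)
w1 = Bv₀ = (0·2 + 4·1 + 1·0; 5·2 + (-2)·1 + 7·0; 5·2 + 3·1 + 0·0) = (4, 8, 13)
Bw1 = (45, 95, 44)
w1·Bw1 = 1512; w1·w1 = 249; μ ≈ 1512/249 = 6.0723

μ ≈ 6.0723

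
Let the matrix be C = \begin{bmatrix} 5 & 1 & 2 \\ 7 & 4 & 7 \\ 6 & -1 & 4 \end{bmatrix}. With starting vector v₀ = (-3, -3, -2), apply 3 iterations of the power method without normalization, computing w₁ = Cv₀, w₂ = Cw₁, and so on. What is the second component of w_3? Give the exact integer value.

-4672

w1 = Cv₀ = (-22, -47, -23)
w2 = Cw1 = (-203, -503, -177)
w3 = Cw2 = (-1872, -4672, -1423)
The requested component of w3 is -4672.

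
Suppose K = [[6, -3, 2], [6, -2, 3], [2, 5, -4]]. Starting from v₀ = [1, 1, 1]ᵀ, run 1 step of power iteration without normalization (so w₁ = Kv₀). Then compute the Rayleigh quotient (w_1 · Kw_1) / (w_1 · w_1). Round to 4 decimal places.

w1 = Kv₀ = (5, 7, 3)
Kw1 = (15, 25, 33)
w1·Kw1 = 5·15 + 7·25 + 3·33 = 349; w1·w1 = 5·5 + 7·7 + 3·3 = 83
λ ≈ 349/83 = 4.2048

λ ≈ 4.2048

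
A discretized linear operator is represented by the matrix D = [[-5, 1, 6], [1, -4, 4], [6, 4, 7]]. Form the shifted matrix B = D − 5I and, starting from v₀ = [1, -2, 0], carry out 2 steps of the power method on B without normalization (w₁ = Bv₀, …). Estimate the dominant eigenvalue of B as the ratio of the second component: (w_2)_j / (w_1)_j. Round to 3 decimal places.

B = D − 5I has rows (-10, 1, 6); (1, -9, 4); (6, 4, 2)
w1 = Bv₀ = ((-10)·1 + 1·(-2) + 6·0; 1·1 + (-9)·(-2) + 4·0; 6·1 + 4·(-2) + 2·0) = (-12, 19, -2)
w2 = Bw1 = ((-10)·(-12) + 1·19 + 6·(-2); 1·(-12) + (-9)·19 + 4·(-2); 6·(-12) + 4·19 + 2·(-2)) = (127, -191, 0)
Ratio: -191/19 = -10.053

μ ≈ -10.053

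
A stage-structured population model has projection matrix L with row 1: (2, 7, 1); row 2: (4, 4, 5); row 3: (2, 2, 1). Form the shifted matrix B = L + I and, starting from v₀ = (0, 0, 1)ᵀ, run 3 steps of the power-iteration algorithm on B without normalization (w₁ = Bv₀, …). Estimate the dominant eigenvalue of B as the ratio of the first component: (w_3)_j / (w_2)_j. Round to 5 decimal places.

μ ≈ 10.22500

B = L + I has rows (3, 7, 1); (4, 5, 5); (2, 2, 2)
w1 = Bv₀ = (3·0 + 7·0 + 1·1; 4·0 + 5·0 + 5·1; 2·0 + 2·0 + 2·1) = (1, 5, 2)
w2 = Bw1 = (3·1 + 7·5 + 1·2; 4·1 + 5·5 + 5·2; 2·1 + 2·5 + 2·2) = (40, 39, 16)
w3 = Bw2 = (409, 435, 190)
Ratio: 409/40 = 10.22500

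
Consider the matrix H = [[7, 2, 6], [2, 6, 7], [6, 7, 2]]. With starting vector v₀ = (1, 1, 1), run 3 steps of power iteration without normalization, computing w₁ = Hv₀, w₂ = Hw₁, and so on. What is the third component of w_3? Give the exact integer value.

w1 = Hv₀ = (15, 15, 15)
w2 = Hw1 = (225, 225, 225)
w3 = Hw2 = (3375, 3375, 3375)
The requested component of w3 is 3375.

3375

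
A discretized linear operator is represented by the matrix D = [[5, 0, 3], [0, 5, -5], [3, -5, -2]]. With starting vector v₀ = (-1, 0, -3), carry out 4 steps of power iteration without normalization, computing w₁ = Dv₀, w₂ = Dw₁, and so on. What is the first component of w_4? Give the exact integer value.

-4081

w1 = Dv₀ = (5·(-1) + 0·0 + 3·(-3); 0·(-1) + 5·0 + (-5)·(-3); 3·(-1) + (-5)·0 + (-2)·(-3)) = (-14, 15, 3)
w2 = Dw1 = (5·(-14) + 0·15 + 3·3; 0·(-14) + 5·15 + (-5)·3; 3·(-14) + (-5)·15 + (-2)·3) = (-61, 60, -123)
w3 = Dw2 = (-674, 915, -237)
w4 = Dw3 = (-4081, 5760, -6123)
The requested component of w4 is -4081.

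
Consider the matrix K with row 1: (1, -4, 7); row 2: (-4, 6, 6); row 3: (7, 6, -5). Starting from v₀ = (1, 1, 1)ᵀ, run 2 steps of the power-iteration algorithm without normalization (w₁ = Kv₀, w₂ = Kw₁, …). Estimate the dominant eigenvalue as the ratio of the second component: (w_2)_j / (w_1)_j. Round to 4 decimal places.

w1 = Kv₀ = (4, 8, 8)
w2 = Kw1 = (28, 80, 36)
Ratio at component: 80 / 8 = 10.0000

λ ≈ 10.0000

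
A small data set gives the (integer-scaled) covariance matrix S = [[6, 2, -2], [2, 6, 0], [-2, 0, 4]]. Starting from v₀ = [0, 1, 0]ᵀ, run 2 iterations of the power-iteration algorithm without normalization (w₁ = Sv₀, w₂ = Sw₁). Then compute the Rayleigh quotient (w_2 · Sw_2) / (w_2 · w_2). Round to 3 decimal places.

7.912

w1 = Sv₀ = (6·0 + 2·1 + (-2)·0; 2·0 + 6·1 + 0·0; (-2)·0 + 0·1 + 4·0) = (2, 6, 0)
w2 = Sw1 = (6·2 + 2·6 + (-2)·0; 2·2 + 6·6 + 0·0; (-2)·2 + 0·6 + 4·0) = (24, 40, -4)
Sw2 = (232, 288, -64)
w2·Sw2 = 24·232 + 40·288 + (-4)·(-64) = 17344; w2·w2 = 24·24 + 40·40 + (-4)·(-4) = 2192
λ ≈ 17344/2192 = 7.912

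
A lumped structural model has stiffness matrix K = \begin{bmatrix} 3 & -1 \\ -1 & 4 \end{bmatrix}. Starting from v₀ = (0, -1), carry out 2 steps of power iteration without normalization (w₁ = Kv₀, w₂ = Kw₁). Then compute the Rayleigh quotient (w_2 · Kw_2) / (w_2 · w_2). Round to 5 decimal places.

w1 = Kv₀ = (1, -4)
w2 = Kw1 = (7, -17)
Kw2 = (38, -75)
w2·Kw2 = 7·38 + (-17)·(-75) = 1541; w2·w2 = 7·7 + (-17)·(-17) = 338
λ ≈ 1541/338 = 4.55917

λ ≈ 4.55917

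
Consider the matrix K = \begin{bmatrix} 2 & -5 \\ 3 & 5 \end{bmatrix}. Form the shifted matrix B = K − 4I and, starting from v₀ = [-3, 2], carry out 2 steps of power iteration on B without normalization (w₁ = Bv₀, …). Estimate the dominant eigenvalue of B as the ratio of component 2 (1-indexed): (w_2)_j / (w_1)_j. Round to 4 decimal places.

2.7143

B = K − 4I has rows (-2, -5); (3, 1)
w1 = Bv₀ = (-4, -7)
w2 = Bw1 = (43, -19)
Ratio: -19/-7 = 2.7143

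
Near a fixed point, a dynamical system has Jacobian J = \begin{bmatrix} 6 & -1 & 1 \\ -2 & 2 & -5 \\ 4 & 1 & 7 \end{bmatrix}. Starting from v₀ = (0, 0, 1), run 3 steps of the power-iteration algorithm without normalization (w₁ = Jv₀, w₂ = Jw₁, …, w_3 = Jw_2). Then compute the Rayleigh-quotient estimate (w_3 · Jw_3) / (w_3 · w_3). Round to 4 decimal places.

w1 = Jv₀ = (6·0 + (-1)·0 + 1·1; (-2)·0 + 2·0 + (-5)·1; 4·0 + 1·0 + 7·1) = (1, -5, 7)
w2 = Jw1 = (6·1 + (-1)·(-5) + 1·7; (-2)·1 + 2·(-5) + (-5)·7; 4·1 + 1·(-5) + 7·7) = (18, -47, 48)
w3 = Jw2 = (203, -370, 361)
Jw3 = (1949, -2951, 2969)
w3·Jw3 = 203·1949 + (-370)·(-2951) + 361·2969 = 2559326; w3·w3 = 203·203 + (-370)·(-370) + 361·361 = 308430
λ ≈ 2559326/308430 = 8.2979

λ ≈ 8.2979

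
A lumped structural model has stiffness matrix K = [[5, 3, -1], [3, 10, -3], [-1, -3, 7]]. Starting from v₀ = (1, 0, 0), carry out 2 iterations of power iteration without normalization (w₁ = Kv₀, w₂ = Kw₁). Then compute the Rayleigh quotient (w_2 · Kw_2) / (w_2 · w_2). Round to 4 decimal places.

λ ≈ 12.5567

w1 = Kv₀ = (5·1 + 3·0 + (-1)·0; 3·1 + 10·0 + (-3)·0; (-1)·1 + (-3)·0 + 7·0) = (5, 3, -1)
w2 = Kw1 = (5·5 + 3·3 + (-1)·(-1); 3·5 + 10·3 + (-3)·(-1); (-1)·5 + (-3)·3 + 7·(-1)) = (35, 48, -21)
Kw2 = (340, 648, -326)
w2·Kw2 = 35·340 + 48·648 + (-21)·(-326) = 49850; w2·w2 = 35·35 + 48·48 + (-21)·(-21) = 3970
λ ≈ 49850/3970 = 12.5567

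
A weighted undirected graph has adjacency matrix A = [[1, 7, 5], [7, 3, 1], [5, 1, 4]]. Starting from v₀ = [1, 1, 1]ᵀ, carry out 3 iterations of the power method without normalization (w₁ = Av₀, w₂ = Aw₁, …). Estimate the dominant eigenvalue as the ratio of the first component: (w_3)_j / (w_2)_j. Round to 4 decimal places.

λ ≈ 11.8429

w1 = Av₀ = (1·1 + 7·1 + 5·1; 7·1 + 3·1 + 1·1; 5·1 + 1·1 + 4·1) = (13, 11, 10)
w2 = Aw1 = (1·13 + 7·11 + 5·10; 7·13 + 3·11 + 1·10; 5·13 + 1·11 + 4·10) = (140, 134, 116)
w3 = Aw2 = (1658, 1498, 1298)
Ratio at component: 1658 / 140 = 11.8429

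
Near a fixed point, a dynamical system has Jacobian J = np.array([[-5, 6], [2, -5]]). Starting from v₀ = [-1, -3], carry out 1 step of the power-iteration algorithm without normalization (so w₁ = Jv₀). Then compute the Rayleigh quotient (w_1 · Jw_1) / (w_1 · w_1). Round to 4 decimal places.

-9.0000

w1 = Jv₀ = ((-5)·(-1) + 6·(-3); 2·(-1) + (-5)·(-3)) = (-13, 13)
Jw1 = (143, -91)
w1·Jw1 = (-13)·143 + 13·(-91) = -3042; w1·w1 = (-13)·(-13) + 13·13 = 338
λ ≈ -3042/338 = -9.0000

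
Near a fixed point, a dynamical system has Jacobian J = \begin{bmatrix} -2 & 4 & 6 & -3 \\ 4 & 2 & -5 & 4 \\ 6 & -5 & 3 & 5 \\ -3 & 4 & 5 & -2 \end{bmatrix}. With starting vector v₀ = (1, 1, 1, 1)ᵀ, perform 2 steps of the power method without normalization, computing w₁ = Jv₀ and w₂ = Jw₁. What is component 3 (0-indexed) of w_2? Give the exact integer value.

w1 = Jv₀ = ((-2)·1 + 4·1 + 6·1 + (-3)·1; 4·1 + 2·1 + (-5)·1 + 4·1; 6·1 + (-5)·1 + 3·1 + 5·1; (-3)·1 + 4·1 + 5·1 + (-2)·1) = (5, 5, 9, 4)
w2 = Jw1 = ((-2)·5 + 4·5 + 6·9 + (-3)·4; 4·5 + 2·5 + (-5)·9 + 4·4; 6·5 + (-5)·5 + 3·9 + 5·4; (-3)·5 + 4·5 + 5·9 + (-2)·4) = (52, 1, 52, 42)
The requested component of w2 is 42.

42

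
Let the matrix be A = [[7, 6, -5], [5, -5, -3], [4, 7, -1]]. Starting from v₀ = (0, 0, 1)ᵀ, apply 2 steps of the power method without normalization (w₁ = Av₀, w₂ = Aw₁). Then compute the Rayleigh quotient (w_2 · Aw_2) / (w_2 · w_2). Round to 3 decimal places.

w1 = Av₀ = (7·0 + 6·0 + (-5)·1; 5·0 + (-5)·0 + (-3)·1; 4·0 + 7·0 + (-1)·1) = (-5, -3, -1)
w2 = Aw1 = (7·(-5) + 6·(-3) + (-5)·(-1); 5·(-5) + (-5)·(-3) + (-3)·(-1); 4·(-5) + 7·(-3) + (-1)·(-1)) = (-48, -7, -40)
Aw2 = (-178, -85, -201)
w2·Aw2 = (-48)·(-178) + (-7)·(-85) + (-40)·(-201) = 17179; w2·w2 = (-48)·(-48) + (-7)·(-7) + (-40)·(-40) = 3953
λ ≈ 17179/3953 = 4.346

λ ≈ 4.346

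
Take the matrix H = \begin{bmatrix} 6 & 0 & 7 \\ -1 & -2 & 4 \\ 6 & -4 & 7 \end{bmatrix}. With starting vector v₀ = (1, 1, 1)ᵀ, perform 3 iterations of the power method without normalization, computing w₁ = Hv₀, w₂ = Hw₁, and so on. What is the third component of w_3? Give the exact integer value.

w1 = Hv₀ = (13, 1, 9)
w2 = Hw1 = (141, 21, 137)
w3 = Hw2 = (1805, 365, 1721)
The requested component of w3 is 1721.

1721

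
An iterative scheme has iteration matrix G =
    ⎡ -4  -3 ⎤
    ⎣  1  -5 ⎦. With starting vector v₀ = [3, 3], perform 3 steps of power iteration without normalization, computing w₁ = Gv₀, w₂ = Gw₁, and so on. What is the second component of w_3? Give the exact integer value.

-75

w1 = Gv₀ = ((-4)·3 + (-3)·3; 1·3 + (-5)·3) = (-21, -12)
w2 = Gw1 = ((-4)·(-21) + (-3)·(-12); 1·(-21) + (-5)·(-12)) = (120, 39)
w3 = Gw2 = (-597, -75)
The requested component of w3 is -75.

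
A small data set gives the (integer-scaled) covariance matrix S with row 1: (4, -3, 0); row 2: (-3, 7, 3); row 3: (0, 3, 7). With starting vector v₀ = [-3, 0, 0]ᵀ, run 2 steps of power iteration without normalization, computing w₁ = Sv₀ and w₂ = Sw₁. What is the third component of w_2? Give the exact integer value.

w1 = Sv₀ = (4·(-3) + (-3)·0 + 0·0; (-3)·(-3) + 7·0 + 3·0; 0·(-3) + 3·0 + 7·0) = (-12, 9, 0)
w2 = Sw1 = (4·(-12) + (-3)·9 + 0·0; (-3)·(-12) + 7·9 + 3·0; 0·(-12) + 3·9 + 7·0) = (-75, 99, 27)
The requested component of w2 is 27.

27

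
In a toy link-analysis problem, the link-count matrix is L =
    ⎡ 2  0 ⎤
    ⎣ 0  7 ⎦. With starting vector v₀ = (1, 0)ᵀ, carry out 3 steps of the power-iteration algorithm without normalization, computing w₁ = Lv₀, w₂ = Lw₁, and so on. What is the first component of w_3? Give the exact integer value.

8

w1 = Lv₀ = (2·1 + 0·0; 0·1 + 7·0) = (2, 0)
w2 = Lw1 = (2·2 + 0·0; 0·2 + 7·0) = (4, 0)
w3 = Lw2 = (8, 0)
The requested component of w3 is 8.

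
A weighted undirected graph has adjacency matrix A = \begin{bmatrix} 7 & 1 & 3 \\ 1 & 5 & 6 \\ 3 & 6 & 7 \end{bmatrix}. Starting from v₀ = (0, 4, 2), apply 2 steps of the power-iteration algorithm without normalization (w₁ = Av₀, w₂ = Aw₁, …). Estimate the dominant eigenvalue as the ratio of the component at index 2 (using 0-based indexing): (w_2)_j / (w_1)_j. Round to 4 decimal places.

w1 = Av₀ = (10, 32, 38)
w2 = Aw1 = (216, 398, 488)
Ratio at component: 488 / 38 = 12.8421

λ ≈ 12.8421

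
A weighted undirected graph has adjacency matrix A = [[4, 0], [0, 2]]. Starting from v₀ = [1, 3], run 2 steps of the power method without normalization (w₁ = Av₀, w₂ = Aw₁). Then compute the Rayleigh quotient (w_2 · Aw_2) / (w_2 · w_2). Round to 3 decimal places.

w1 = Av₀ = (4, 6)
w2 = Aw1 = (16, 12)
Aw2 = (64, 24)
w2·Aw2 = 16·64 + 12·24 = 1312; w2·w2 = 16·16 + 12·12 = 400
λ ≈ 1312/400 = 3.280

3.280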